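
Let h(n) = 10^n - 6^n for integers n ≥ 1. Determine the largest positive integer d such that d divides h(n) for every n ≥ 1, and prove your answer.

Computing the first values: h(1) = 4 and h(2) = 64; gcd(4, 64) = 4, so d ≤ 4.
We prove 4 | 10^n - 6^n for all n ≥ 1 by induction on n.
Base step (n = 1): h(1) = 4 = 4·(1), so 4 | h(1).
Suppose the result is true for n = r, i.e. 4 | h(r). Then
10^{r+1} − 6^{r+1} = 10·10^r − 6·6^r = 10·(10^r − 6^r) + (4)·6^r. The first term is divisible by 4 by the inductive hypothesis, and the second term (4)·6^r is divisible by 4 since 4 | 4. Hence 4 | h(r+1).
This completes the induction.
Therefore the largest such d is 4.

d = 4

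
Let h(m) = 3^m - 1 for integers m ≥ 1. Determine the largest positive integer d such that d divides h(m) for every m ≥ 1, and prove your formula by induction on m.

Computing the first values: h(1) = 2 and h(2) = 8; gcd(2, 8) = 2, so d ≤ 2.
We prove 2 | 3^m - 1 for all m ≥ 1 by induction on m.
Base step (m = 1): h(1) = 2 = 2·(1), so 2 | h(1).
Suppose the result is true for m = p, i.e. 2 | h(p). Then
3^{p+1} − 1^{p+1} = 3·3^p − 1·1^p = 3·(3^p − 1^p) + (2)·1^p. The first term is divisible by 2 by the inductive hypothesis, and the second term (2)·1^p is divisible by 2 since 2 | 2. Hence 2 | h(p+1).
By induction, the statement is established for all m ≥ 1.
Therefore the largest such d is 2.

d = 2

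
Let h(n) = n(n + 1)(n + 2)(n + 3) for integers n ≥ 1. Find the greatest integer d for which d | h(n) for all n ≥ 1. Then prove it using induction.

d = 24

Computing the first values: h(1) = 24 and h(2) = 120; gcd(24, 120) = 24, so d ≤ 24.
We prove 24 | n(n + 1)(n + 2)(n + 3) for all n ≥ 1 by induction on n.
Base case (n = 1): h(1) = 24 = 24·(1), so 24 | h(1).
Inductive step: suppose the statement holds for some k ≥ 1, i.e. 24 | h(k). Then
h(k+1) − h(k) = (k+1)·(k+2)·(k+3)·(k+4) − k·(k+1)·(k+2)·(k+3) = (k+1)·(k+2)·(k+3)·[(k+4) − k] = 4·(k+1)·(k+2)·(k+3). The product of 3 consecutive integers is divisible by (3)! = 6, so h(k+1) − h(k) is divisible by 4·6 = 24. By the inductive hypothesis 24 | h(k), hence 24 | h(k+1).
By induction, the statement is established for all n ≥ 1.
Therefore the largest such d is 24.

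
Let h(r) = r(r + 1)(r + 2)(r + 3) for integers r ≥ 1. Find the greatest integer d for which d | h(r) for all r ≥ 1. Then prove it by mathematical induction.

d = 24

Computing the first values: h(1) = 24 and h(2) = 120; gcd(24, 120) = 24, so d ≤ 24.
We prove 24 | r(r + 1)(r + 2)(r + 3) for all r ≥ 1 by induction on r.
For the base case r = 1: h(1) = 24 = 24·(1), so 24 | h(1).
Suppose the result is true for r = i, i.e. 24 | h(i). Then
h(i+1) − h(i) = (i+1)·(i+2)·(i+3)·(i+4) − i·(i+1)·(i+2)·(i+3) = (i+1)·(i+2)·(i+3)·[(i+4) − i] = 4·(i+1)·(i+2)·(i+3). The product of 3 consecutive integers is divisible by (3)! = 6, so h(i+1) − h(i) is divisible by 4·6 = 24. By the inductive hypothesis 24 | h(i), hence 24 | h(i+1).
By induction, the statement is established for all r ≥ 1.
Therefore the largest such d is 24.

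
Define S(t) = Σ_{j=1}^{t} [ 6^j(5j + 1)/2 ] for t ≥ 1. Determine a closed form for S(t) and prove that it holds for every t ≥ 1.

S(t) = 3·6^t·t

We claim S(t) = 3·6^t·t for all t ≥ 1.
Base case (t = 1): S(1) = 18, and the closed form gives 18. They agree.
Inductive step: assume the claim holds for t = j, so S(j) = 3·6^j·j.
Then S(j+1) = S(j) + (6^j(15j + 18)) = (3·6^j·j) + (6^j(15j + 18)).
Simplifying, S(j+1) = 18·6^j(j + 1) = 3·6^(j+1)·(j+1),
which is the closed form with t = j+1.
By the principle of mathematical induction, the result holds for all t ≥ 1.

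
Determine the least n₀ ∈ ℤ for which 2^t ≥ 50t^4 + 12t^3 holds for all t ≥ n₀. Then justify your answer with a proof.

At t = 23: 8388608 < 14138054, so the inequality fails and n₀ ≥ 24. We prove 2^t ≥ 50t^4 + 12t^3 for all t ≥ 24.
Base step (t = 24): 2^t = 16777216 and 50t^4 + 12t^3 = 16754688, so 16777216 ≥ 16754688.
Inductive step: assume the claim holds for t = j, so 2^j ≥ 50j^4 + 12j^3.
Then 2^(j + 1) = 2·(2^j) ≥ 2·(50j^4 + 12j^3).
Also, for j ≥ 24 we have 2·(50j^4 + 12j^3) ≥ 50(j+1)^4 + 12(j+1)^3, since 2·(50j^4 + 12j^3) − (50(j+1)^4 + 12(j+1)^3) = 50j^4 - 188j^3 - 336j^2 - 236j - 62, which is nonnegative for all j ≥ 24.
Combining, 2^(j + 1) ≥ 50(j+1)^4 + 12(j+1)^3.
By the principle of mathematical induction, the result holds for all t ≥ 24.
Hence the smallest such n₀ is 24.

n₀ = 24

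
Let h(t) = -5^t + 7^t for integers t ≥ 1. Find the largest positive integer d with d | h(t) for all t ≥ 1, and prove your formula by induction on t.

d = 2

Computing the first values: h(1) = 2 and h(2) = 24; gcd(2, 24) = 2, so d ≤ 2.
We prove 2 | -5^t + 7^t for all t ≥ 1 by induction on t.
Base case (t = 1): h(1) = 2 = 2·(1), so 2 | h(1).
Suppose the result is true for t = j, i.e. 2 | h(j). Then
7^{j+1} − 5^{j+1} = 7·7^j − 5·5^j = 7·(7^j − 5^j) + (2)·5^j. The first term is divisible by 2 by the inductive hypothesis, and the second term (2)·5^j is divisible by 2 since 2 | 2. Hence 2 | h(j+1).
This completes the induction.
Therefore the largest such d is 2.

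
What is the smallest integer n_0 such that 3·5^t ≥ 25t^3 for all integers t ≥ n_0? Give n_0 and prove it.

n_0 = 4

At t = 3: 375 < 675, so the inequality fails and n_0 ≥ 4. We prove 3·5^t ≥ 25t^3 for all t ≥ 4.
Base case (t = 4): 3·5^t = 1875 and 25t^3 = 1600, so 1875 ≥ 1600.
Inductive step: assume the claim holds for t = r, so 3·5^r ≥ 25r^3.
Then 3·5^(r + 1) = 5·(3·5^r) ≥ 5·(25r^3).
Also, for r ≥ 4 we have 5·(25r^3) ≥ 25(r+1)^3, since 5 ≥ (1 + 1/r)^3 for all r ≥ 4.
Combining, 3·5^(r + 1) ≥ 25(r+1)^3.
This completes the induction.
Hence the smallest such n_0 is 4.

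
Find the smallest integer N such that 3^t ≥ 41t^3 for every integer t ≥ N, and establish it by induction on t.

N = 10

At t = 9: 19683 < 29889, so the inequality fails and N ≥ 10. We prove 3^t ≥ 41t^3 for all t ≥ 10.
For the base case t = 10: 3^t = 59049 and 41t^3 = 41000, so 59049 ≥ 41000.
Suppose the result is true for t = r, so 3^r ≥ 41r^3.
Then 3^(r + 1) = 3·(3^r) ≥ 3·(41r^3).
Also, for r ≥ 10 we have 3·(41r^3) ≥ 41(r+1)^3, since 3 ≥ (1 + 1/r)^3 for all r ≥ 10.
Combining, 3^(r + 1) ≥ 41(r+1)^3.
Hence, by induction on t, the claim holds for every t ≥ 10.
Hence the smallest such N is 10.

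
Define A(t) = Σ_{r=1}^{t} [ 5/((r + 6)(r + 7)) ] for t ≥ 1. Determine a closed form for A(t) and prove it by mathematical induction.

A(t) = 5t/(7(t + 7))

We claim A(t) = 5t/(7(t + 7)) for all t ≥ 1.
When t = 1: A(1) = 5/56, and the closed form gives 5/56. They agree.
For the inductive step, assume it holds for an arbitrary r ≥ 1, so A(r) = 5r/(7(r + 7)).
Then A(r+1) = A(r) + (5/((r + 7)(r + 8))) = (5r/(7(r + 7))) + (5/((r + 7)(r + 8))).
Simplifying, A(r+1) = 5(r + 1)/(7(r + 8)) = 5(r+1)/(7((r+1) + 7)),
which is the closed form with t = r+1.
This completes the induction.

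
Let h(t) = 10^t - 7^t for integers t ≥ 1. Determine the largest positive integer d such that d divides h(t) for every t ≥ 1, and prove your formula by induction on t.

Computing the first values: h(1) = 3 and h(2) = 51; gcd(3, 51) = 3, so d ≤ 3.
We prove 3 | 10^t - 7^t for all t ≥ 1 by induction on t.
Base case (t = 1): h(1) = 3 = 3·(1), so 3 | h(1).
For the inductive step, assume it holds for an arbitrary p ≥ 1, i.e. 3 | h(p). Then
10^{p+1} − 7^{p+1} = 10·10^p − 7·7^p = 10·(10^p − 7^p) + (3)·7^p. The first term is divisible by 3 by the inductive hypothesis, and the second term (3)·7^p is divisible by 3 since 3 | 3. Hence 3 | h(p+1).
By the principle of mathematical induction, the result holds for all t ≥ 1.
Therefore the largest such d is 3.

d = 3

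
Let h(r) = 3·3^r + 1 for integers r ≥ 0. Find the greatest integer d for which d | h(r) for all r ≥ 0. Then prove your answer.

Computing the first values: h(0) = 4 and h(1) = 10; gcd(4, 10) = 2, so d ≤ 2.
We prove 2 | 3·3^r + 1 for all r ≥ 0 by induction on r.
For the base case r = 0: h(0) = 4 = 2·(2), so 2 | h(0).
Suppose the result is true for r = k, i.e. 2 | h(k). Then
h(k+1) = 3·3^(k+1) + 1 = 3·(3·3^k + 1) - 2 = 3·h(k) - 2. The first term is divisible by 2 by the inductive hypothesis, and -2 is divisible by 2. Hence 2 | h(k+1).
By induction, the statement is established for all r ≥ 0.
Therefore the largest such d is 2.

d = 2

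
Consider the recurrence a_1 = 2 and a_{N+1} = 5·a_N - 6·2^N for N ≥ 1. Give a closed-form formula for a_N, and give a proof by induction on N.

Computing the first terms: a_1 = 2, a_2 = -2, a_3 = -34. This suggests a_N = 2^(N + 1) - 2·5^(N - 1).
Base step (N = 1): the formula gives 2 = 2 = a_1.
Inductive step: suppose the statement holds for some r ≥ 1, so a_r = 2^(r + 1) - 2·5^(r - 1).
Then a_{r+1} = 5·a_r - 6·2^r = 5·(2^(r + 1) - 2·5^(r - 1)) - 6·2^r = 2^(r + 2) - 2·5^r = 2^((r+1) + 1) - 2·5^((r+1) - 1),
which is the claimed formula at N = r+1.
By induction, the statement is established for all N ≥ 1.

a_N = 2^(N + 1) - 2·5^(N - 1)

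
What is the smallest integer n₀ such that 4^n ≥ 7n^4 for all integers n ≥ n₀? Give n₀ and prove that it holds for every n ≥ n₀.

n₀ = 8

At n = 7: 16384 < 16807, so the inequality fails and n₀ ≥ 8. We prove 4^n ≥ 7n^4 for all n ≥ 8.
Base step (n = 8): 4^n = 65536 and 7n^4 = 28672, so 65536 ≥ 28672.
For the inductive step, assume it holds for an arbitrary p ≥ 8, so 4^p ≥ 7p^4.
Then 4^(p + 1) = 4·(4^p) ≥ 4·(7p^4).
Also, for p ≥ 8 we have 4·(7p^4) ≥ 7(p+1)^4, since 4 ≥ (1 + 1/p)^4 for all p ≥ 8.
Combining, 4^(p + 1) ≥ 7(p+1)^4.
By the principle of mathematical induction, the result holds for all n ≥ 8.
Hence the smallest such n₀ is 8.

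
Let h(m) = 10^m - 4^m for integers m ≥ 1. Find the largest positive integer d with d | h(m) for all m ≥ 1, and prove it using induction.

d = 6

Computing the first values: h(1) = 6 and h(2) = 84; gcd(6, 84) = 6, so d ≤ 6.
We prove 6 | 10^m - 4^m for all m ≥ 1 by induction on m.
When m = 1: h(1) = 6 = 6·(1), so 6 | h(1).
Inductive step: assume the claim holds for m = r, i.e. 6 | h(r). Then
10^{r+1} − 4^{r+1} = 10·10^r − 4·4^r = 10·(10^r − 4^r) + (6)·4^r. The first term is divisible by 6 by the inductive hypothesis, and the second term (6)·4^r is divisible by 6 since 6 | 6. Hence 6 | h(r+1).
This completes the induction.
Therefore the largest such d is 6.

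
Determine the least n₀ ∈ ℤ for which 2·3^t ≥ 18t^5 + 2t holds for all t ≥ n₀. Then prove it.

At t = 14: 9565938 < 9680860, so the inequality fails and n₀ ≥ 15. We prove 2·3^t ≥ 18t^5 + 2t for all t ≥ 15.
Base step (t = 15): 2·3^t = 28697814 and 18t^5 + 2t = 13668780, so 28697814 ≥ 13668780.
Suppose the result is true for t = p, so 2·3^p ≥ 18p^5 + 2p.
Then 2·3^(p + 1) = 3·(2·3^p) ≥ 3·(18p^5 + 2p).
Also, for p ≥ 15 we have 3·(18p^5 + 2p) ≥ 18(p+1)^5 + 2(p+1), since 3·(18p^5 + 2p) − (18(p+1)^5 + 2(p+1)) = 36p^5 - 90p^4 - 180p^3 - 180p^2 - 86p - 20, which is nonnegative for all p ≥ 15.
Combining, 2·3^(p + 1) ≥ 18(p+1)^5 + 2(p+1).
This completes the induction.
Hence the smallest such n₀ is 15.

n₀ = 15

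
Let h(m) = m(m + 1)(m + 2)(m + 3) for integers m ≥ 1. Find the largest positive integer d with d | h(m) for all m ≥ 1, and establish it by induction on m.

Computing the first values: h(1) = 24 and h(2) = 120; gcd(24, 120) = 24, so d ≤ 24.
We prove 24 | m(m + 1)(m + 2)(m + 3) for all m ≥ 1 by induction on m.
Base step (m = 1): h(1) = 24 = 24·(1), so 24 | h(1).
Inductive step: suppose the statement holds for some p ≥ 1, i.e. 24 | h(p). Then
h(p+1) − h(p) = (p+1)·(p+2)·(p+3)·(p+4) − p·(p+1)·(p+2)·(p+3) = (p+1)·(p+2)·(p+3)·[(p+4) − p] = 4·(p+1)·(p+2)·(p+3). The product of 3 consecutive integers is divisible by (3)! = 6, so h(p+1) − h(p) is divisible by 4·6 = 24. By the inductive hypothesis 24 | h(p), hence 24 | h(p+1).
By the principle of mathematical induction, the result holds for all m ≥ 1.
Therefore the largest such d is 24.

d = 24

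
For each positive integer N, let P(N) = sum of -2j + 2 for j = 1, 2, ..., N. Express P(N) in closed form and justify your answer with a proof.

P(N) = -N(N - 1)

We claim P(N) = -N(N - 1) for all N ≥ 1.
Base case (N = 1): P(1) = 0, and the closed form gives 0. They agree.
For the inductive step, assume it holds for an arbitrary j ≥ 1, so P(j) = j(-j + 1).
Then P(j+1) = P(j) + (-2j) = (j(-j + 1)) + (-2j).
Simplifying, P(j+1) = -j(j + 1) = -(j+1)((j+1) - 1),
which is the closed form with N = j+1.
Hence, by induction on N, the claim holds for every N ≥ 1.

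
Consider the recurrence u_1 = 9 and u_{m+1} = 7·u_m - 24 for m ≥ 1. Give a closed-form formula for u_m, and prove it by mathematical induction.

Computing the first terms: u_1 = 9, u_2 = 39, u_3 = 249. This suggests u_m = 5·7^(m - 1) + 4.
Base step (m = 1): the formula gives 9 = 9 = u_1.
For the inductive step, assume it holds for an arbitrary k ≥ 1, so u_k = 5·7^(k - 1) + 4.
Then u_{k+1} = 7·u_k - 24 = 7·(5·7^(k - 1) + 4) - 24 = 5·7^k + 4 = 5·7^((k+1) - 1) + 4,
which is the claimed formula at m = k+1.
By induction, the statement is established for all m ≥ 1.

u_m = 5·7^(m - 1) + 4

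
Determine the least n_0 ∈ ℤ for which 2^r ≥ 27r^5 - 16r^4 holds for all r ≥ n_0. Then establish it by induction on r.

At r = 29: 536870912 < 542484527, so the inequality fails and n_0 ≥ 30. We prove 2^r ≥ 27r^5 - 16r^4 for all r ≥ 30.
Base case (r = 30): 2^r = 1073741824 and 27r^5 - 16r^4 = 643140000, so 1073741824 ≥ 643140000.
Inductive step: assume the claim holds for r = p, so 2^p ≥ 27p^5 - 16p^4.
Then 2^(p + 1) = 2·(2^p) ≥ 2·(27p^5 - 16p^4).
Also, for p ≥ 30 we have 2·(27p^5 - 16p^4) ≥ 27(p+1)^5 - 16(p+1)^4, since 2·(27p^5 - 16p^4) − (27(p+1)^5 - 16(p+1)^4) = 27p^5 - 151p^4 - 206p^3 - 174p^2 - 71p - 11, which is nonnegative for all p ≥ 30.
Combining, 2^(p + 1) ≥ 27(p+1)^5 - 16(p+1)^4.
Hence, by induction on r, the claim holds for every r ≥ 30.
Hence the smallest such n_0 is 30.

n_0 = 30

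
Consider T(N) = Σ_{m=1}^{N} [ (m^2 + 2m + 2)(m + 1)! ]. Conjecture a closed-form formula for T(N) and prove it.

We claim T(N) = (N + 1)(N + 2)! - 2 for all N ≥ 1.
Base case (N = 1): T(1) = 10, and the closed form gives 10. They agree.
Suppose the result is true for N = m, so T(m) = (m + 1)(m + 2)! - 2.
Then T(m+1) = T(m) + ((m^2 + 4m + 5)(m + 2)!) = ((m + 1)(m + 2)! - 2) + ((m^2 + 4m + 5)(m + 2)!).
Simplifying, T(m+1) = ((m+1) + 1)((m+1) + 2)! - 2,
which is the closed form with N = m+1.
By induction, the statement is established for all N ≥ 1.

T(N) = (N + 1)(N + 2)! - 2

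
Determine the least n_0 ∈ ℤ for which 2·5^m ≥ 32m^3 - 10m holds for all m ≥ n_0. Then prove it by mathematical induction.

n_0 = 5

At m = 4: 1250 < 2008, so the inequality fails and n_0 ≥ 5. We prove 2·5^m ≥ 32m^3 - 10m for all m ≥ 5.
Base case (m = 5): 2·5^m = 6250 and 32m^3 - 10m = 3950, so 6250 ≥ 3950.
Inductive step: assume the claim holds for m = p, so 2·5^p ≥ 32p^3 - 10p.
Then 2·5^(p + 1) = 5·(2·5^p) ≥ 5·(32p^3 - 10p).
Also, for p ≥ 5 we have 5·(32p^3 - 10p) ≥ 32(p+1)^3 - 10(p+1), since 5·(32p^3 - 10p) − (32(p+1)^3 - 10(p+1)) = 128p^3 - 96p^2 - 136p - 22, which is nonnegative for all p ≥ 5.
Combining, 2·5^(p + 1) ≥ 32(p+1)^3 - 10(p+1).
This completes the induction.
Hence the smallest such n_0 is 5.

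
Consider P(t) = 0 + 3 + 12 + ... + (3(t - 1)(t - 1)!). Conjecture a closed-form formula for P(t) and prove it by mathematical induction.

P(t) = 3t! - 3

We claim P(t) = 3t! - 3 for all t ≥ 1.
Base step (t = 1): P(1) = 0, and the closed form gives 0. They agree.
For the inductive step, assume it holds for an arbitrary i ≥ 1, so P(i) = 3i! - 3.
Then P(i+1) = P(i) + (3i·i!) = (3i! - 3) + (3i·i!).
Simplifying, P(i+1) = 3(i+1)! - 3,
which is the closed form with t = i+1.
By the principle of mathematical induction, the result holds for all t ≥ 1.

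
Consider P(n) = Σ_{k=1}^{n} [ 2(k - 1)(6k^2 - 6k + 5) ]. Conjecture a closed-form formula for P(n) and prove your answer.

We claim P(n) = n(n - 1)(3n^2 + n + 3) for all n ≥ 1.
When n = 1: P(1) = 0, and the closed form gives 0. They agree.
Suppose the result is true for n = k, so P(k) = k(3k^3 - 2k^2 + 2k - 3).
Then P(k+1) = P(k) + (2k(6k^2 + 6k + 5)) = (k(3k^3 - 2k^2 + 2k - 3)) + (2k(6k^2 + 6k + 5)).
Simplifying, P(k+1) = k(k + 1)(3k^2 + 7k + 7) = (k+1)((k+1) - 1)(3(k+1)^2 + (k+1) + 3),
which is the closed form with n = k+1.
This completes the induction.

P(n) = n(n - 1)(3n^2 + n + 3)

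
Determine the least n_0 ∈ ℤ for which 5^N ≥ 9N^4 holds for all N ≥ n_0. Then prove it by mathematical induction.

At N = 5: 3125 < 5625, so the inequality fails and n_0 ≥ 6. We prove 5^N ≥ 9N^4 for all N ≥ 6.
For the base case N = 6: 5^N = 15625 and 9N^4 = 11664, so 15625 ≥ 11664.
Inductive step: suppose the statement holds for some r ≥ 6, so 5^r ≥ 9r^4.
Then 5^(r + 1) = 5·(5^r) ≥ 5·(9r^4).
Also, for r ≥ 6 we have 5·(9r^4) ≥ 9(r+1)^4, since 5 ≥ (1 + 1/r)^4 for all r ≥ 6.
Combining, 5^(r + 1) ≥ 9(r+1)^4.
By induction, the statement is established for all N ≥ 6.
Hence the smallest such n_0 is 6.

n_0 = 6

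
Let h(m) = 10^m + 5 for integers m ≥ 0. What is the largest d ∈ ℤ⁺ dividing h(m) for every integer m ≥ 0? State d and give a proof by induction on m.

d = 3

Computing the first values: h(0) = 6 and h(1) = 15; gcd(6, 15) = 3, so d ≤ 3.
We prove 3 | 10^m + 5 for all m ≥ 0 by induction on m.
Base case (m = 0): h(0) = 6 = 3·(2), so 3 | h(0).
Suppose the result is true for m = k, i.e. 3 | h(k). Then
h(k+1) = 10^(k+1) + 5 = 10·(10^k + 5) - 45 = 10·h(k) - 45. The first term is divisible by 3 by the inductive hypothesis, and -45 is divisible by 3. Hence 3 | h(k+1).
By the principle of mathematical induction, the result holds for all m ≥ 0.
Therefore the largest such d is 3.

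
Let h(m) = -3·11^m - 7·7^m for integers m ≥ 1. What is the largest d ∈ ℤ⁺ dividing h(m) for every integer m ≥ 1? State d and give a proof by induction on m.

d = 2

Computing the first values: h(1) = -82 and h(2) = -706; gcd(-82, -706) = 2, so d ≤ 2.
We prove 2 | -3·11^m - 7·7^m for all m ≥ 1 by induction on m.
Base case (m = 1): h(1) = -82 = 2·(-41), so 2 | h(1).
Inductive step: assume the claim holds for m = j, i.e. 2 | h(j). Then
h(j+1) − 11·h(j) = (-3·11^(j+1) - 7·7^(j+1)) − 11·(-3·11^j - 7·7^j) = (-7)·7^j·(7 − 11) = (28)·7^j. Since 2 | h(j) by the inductive hypothesis, 2 | 11·h(j); and 2 | 28 since 28 = 2·14. Therefore 2 | h(j+1).
By the principle of mathematical induction, the result holds for all m ≥ 1.
Therefore the largest such d is 2.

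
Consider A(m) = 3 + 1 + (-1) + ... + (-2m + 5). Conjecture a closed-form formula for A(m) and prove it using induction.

A(m) = -m(m - 4)

We claim A(m) = -m(m - 4) for all m ≥ 1.
For the base case m = 1: A(1) = 3, and the closed form gives 3. They agree.
Suppose the result is true for m = k, so A(k) = k(-k + 4).
Then A(k+1) = A(k) + (-2k + 3) = (k(-k + 4)) + (-2k + 3).
Simplifying, A(k+1) = -(k - 3)(k + 1) = -(k+1)((k+1) - 4),
which is the closed form with m = k+1.
This completes the induction.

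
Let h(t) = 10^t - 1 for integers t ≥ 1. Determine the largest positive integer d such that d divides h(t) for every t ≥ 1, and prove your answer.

d = 9

Computing the first values: h(1) = 9 and h(2) = 99; gcd(9, 99) = 9, so d ≤ 9.
We prove 9 | 10^t - 1 for all t ≥ 1 by induction on t.
For the base case t = 1: h(1) = 9 = 9·(1), so 9 | h(1).
Inductive step: assume the claim holds for t = r, i.e. 9 | h(r). Then
10^{r+1} − 1^{r+1} = 10·10^r − 1·1^r = 10·(10^r − 1^r) + (9)·1^r. The first term is divisible by 9 by the inductive hypothesis, and the second term (9)·1^r is divisible by 9 since 9 | 9. Hence 9 | h(r+1).
This completes the induction.
Therefore the largest such d is 9.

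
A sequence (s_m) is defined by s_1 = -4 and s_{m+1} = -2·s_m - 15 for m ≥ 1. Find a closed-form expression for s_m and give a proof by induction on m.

s_m = (-2)^(m - 1) - 5

Computing the first terms: s_1 = -4, s_2 = -7, s_3 = -1. This suggests s_m = (-2)^(m - 1) - 5.
Base step (m = 1): the formula gives -4 = -4 = s_1.
Inductive step: assume the claim holds for m = r, so s_r = (-2)^(r - 1) - 5.
Then s_{r+1} = -2·s_r - 15 = -2·((-2)^(r - 1) - 5) - 15 = (-2)^r - 5 = (-2)^((r+1) - 1) - 5,
which is the claimed formula at m = r+1.
By the principle of mathematical induction, the result holds for all m ≥ 1.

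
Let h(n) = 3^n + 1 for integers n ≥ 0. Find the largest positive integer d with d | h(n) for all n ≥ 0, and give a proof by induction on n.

d = 2

Computing the first values: h(0) = 2 and h(1) = 4; gcd(2, 4) = 2, so d ≤ 2.
We prove 2 | 3^n + 1 for all n ≥ 0 by induction on n.
When n = 0: h(0) = 2 = 2·(1), so 2 | h(0).
Inductive step: assume the claim holds for n = p, i.e. 2 | h(p). Then
h(p+1) = 3^(p+1) + 1 = 3·(3^p + 1) - 2 = 3·h(p) - 2. The first term is divisible by 2 by the inductive hypothesis, and -2 is divisible by 2. Hence 2 | h(p+1).
By induction, the statement is established for all n ≥ 0.
Therefore the largest such d is 2.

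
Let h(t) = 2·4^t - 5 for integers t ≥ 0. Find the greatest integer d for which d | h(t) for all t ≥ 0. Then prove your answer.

Computing the first values: h(0) = -3 and h(1) = 3; gcd(-3, 3) = 3, so d ≤ 3.
We prove 3 | 2·4^t - 5 for all t ≥ 0 by induction on t.
For the base case t = 0: h(0) = -3 = 3·(-1), so 3 | h(0).
Inductive step: assume the claim holds for t = m, i.e. 3 | h(m). Then
h(m+1) = 2·4^(m+1) - 5 = 4·(2·4^m - 5) + 15 = 4·h(m) + 15. The first term is divisible by 3 by the inductive hypothesis, and 15 is divisible by 3. Hence 3 | h(m+1).
By the principle of mathematical induction, the result holds for all t ≥ 0.
Therefore the largest such d is 3.

d = 3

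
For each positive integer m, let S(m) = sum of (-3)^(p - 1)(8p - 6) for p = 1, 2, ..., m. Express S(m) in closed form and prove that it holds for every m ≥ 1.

S(m) = (-3)^m(-2m + 1) - 1

We claim S(m) = (-3)^m(-2m + 1) - 1 for all m ≥ 1.
Base step (m = 1): S(1) = 2, and the closed form gives 2. They agree.
Inductive step: suppose the statement holds for some p ≥ 1, so S(p) = (-3)^p(-2p + 1) - 1.
Then S(p+1) = S(p) + ((-3)^p(8p + 2)) = ((-3)^p(-2p + 1) - 1) + ((-3)^p(8p + 2)).
Simplifying, S(p+1) = 6(-3)^p·p + 3(-3)^p - 1 = (-3)^(p+1)(-2(p+1) + 1) - 1,
which is the closed form with m = p+1.
By induction, the statement is established for all m ≥ 1.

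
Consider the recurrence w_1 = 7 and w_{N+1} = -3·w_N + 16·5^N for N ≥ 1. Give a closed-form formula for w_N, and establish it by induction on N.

Computing the first terms: w_1 = 7, w_2 = 59, w_3 = 223. This suggests w_N = (-3)^N + 2·5^N.
Base case (N = 1): the formula gives 7 = 7 = w_1.
For the inductive step, assume it holds for an arbitrary m ≥ 1, so w_m = (-3)^m + 2·5^m.
Then w_{m+1} = -3·w_m + 16·5^m = -3·((-3)^m + 2·5^m) + 16·5^m = (-3)^(m + 1) + 2·5^(m + 1),
which is the claimed formula at N = m+1.
By induction, the statement is established for all N ≥ 1.

w_N = (-3)^N + 2·5^N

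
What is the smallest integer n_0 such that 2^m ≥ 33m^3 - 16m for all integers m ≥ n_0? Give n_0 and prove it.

n_0 = 18

At m = 17: 131072 < 161857, so the inequality fails and n_0 ≥ 18. We prove 2^m ≥ 33m^3 - 16m for all m ≥ 18.
For the base case m = 18: 2^m = 262144 and 33m^3 - 16m = 192168, so 262144 ≥ 192168.
For the inductive step, assume it holds for an arbitrary r ≥ 18, so 2^r ≥ 33r^3 - 16r.
Then 2^(r + 1) = 2·(2^r) ≥ 2·(33r^3 - 16r).
Also, for r ≥ 18 we have 2·(33r^3 - 16r) ≥ 33(r+1)^3 - 16(r+1), since 2·(33r^3 - 16r) − (33(r+1)^3 - 16(r+1)) = 33r^3 - 99r^2 - 115r - 17, which is nonnegative for all r ≥ 18.
Combining, 2^(r + 1) ≥ 33(r+1)^3 - 16(r+1).
By induction, the statement is established for all m ≥ 18.
Hence the smallest such n_0 is 18.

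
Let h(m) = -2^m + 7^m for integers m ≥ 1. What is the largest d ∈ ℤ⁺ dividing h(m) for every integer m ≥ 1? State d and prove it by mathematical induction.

Computing the first values: h(1) = 5 and h(2) = 45; gcd(5, 45) = 5, so d ≤ 5.
We prove 5 | -2^m + 7^m for all m ≥ 1 by induction on m.
Base case (m = 1): h(1) = 5 = 5·(1), so 5 | h(1).
Suppose the result is true for m = j, i.e. 5 | h(j). Then
7^{j+1} − 2^{j+1} = 7·7^j − 2·2^j = 7·(7^j − 2^j) + (5)·2^j. The first term is divisible by 5 by the inductive hypothesis, and the second term (5)·2^j is divisible by 5 since 5 | 5. Hence 5 | h(j+1).
Hence, by induction on m, the claim holds for every m ≥ 1.
Therefore the largest such d is 5.

d = 5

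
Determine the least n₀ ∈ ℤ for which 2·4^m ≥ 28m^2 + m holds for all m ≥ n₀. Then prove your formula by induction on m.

n₀ = 4

At m = 3: 128 < 255, so the inequality fails and n₀ ≥ 4. We prove 2·4^m ≥ 28m^2 + m for all m ≥ 4.
Base step (m = 4): 2·4^m = 512 and 28m^2 + m = 452, so 512 ≥ 452.
For the inductive step, assume it holds for an arbitrary k ≥ 4, so 2·4^k ≥ 28k^2 + k.
Then 2·4^(k + 1) = 4·(2·4^k) ≥ 4·(28k^2 + k).
Also, for k ≥ 4 we have 4·(28k^2 + k) ≥ 28(k+1)^2 + (k+1), since 4·(28k^2 + k) − (28(k+1)^2 + (k+1)) = 84k^2 - 53k - 29, which is nonnegative for all k ≥ 4.
Combining, 2·4^(k + 1) ≥ 28(k+1)^2 + (k+1).
By induction, the statement is established for all m ≥ 4.
Hence the smallest such n₀ is 4.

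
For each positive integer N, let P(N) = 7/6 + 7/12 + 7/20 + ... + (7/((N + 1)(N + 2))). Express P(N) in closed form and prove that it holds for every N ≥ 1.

P(N) = 7N/(2(N + 2))

We claim P(N) = 7N/(2(N + 2)) for all N ≥ 1.
Base step (N = 1): P(1) = 7/6, and the closed form gives 7/6. They agree.
For the inductive step, assume it holds for an arbitrary j ≥ 1, so P(j) = 7j/(2(j + 2)).
Then P(j+1) = P(j) + (7/((j + 2)(j + 3))) = (7j/(2(j + 2))) + (7/((j + 2)(j + 3))).
Simplifying, P(j+1) = 7(j + 1)/(2(j + 3)) = 7(j+1)/(2((j+1) + 2)),
which is the closed form with N = j+1.
Hence, by induction on N, the claim holds for every N ≥ 1.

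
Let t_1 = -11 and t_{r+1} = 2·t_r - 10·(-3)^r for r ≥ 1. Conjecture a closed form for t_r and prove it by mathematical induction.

t_r = 2(-3)^r - 5·2^(r - 1)

Computing the first terms: t_1 = -11, t_2 = 8, t_3 = -74. This suggests t_r = 2(-3)^r - 5·2^(r - 1).
For the base case r = 1: the formula gives -11 = -11 = t_1.
Inductive step: assume the claim holds for r = k, so t_k = 2(-3)^k - 5·2^(k - 1).
Then t_{k+1} = 2·t_k - 10·(-3)^k = 2·(2(-3)^k - 5·2^(k - 1)) - 10·(-3)^k = 2(-3)^(k + 1) - 5·2^k = 2(-3)^(k+1) - 5·2^((k+1) - 1),
which is the claimed formula at r = k+1.
This completes the induction.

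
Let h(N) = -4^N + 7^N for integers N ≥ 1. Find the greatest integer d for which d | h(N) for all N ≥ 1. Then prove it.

d = 3

Computing the first values: h(1) = 3 and h(2) = 33; gcd(3, 33) = 3, so d ≤ 3.
We prove 3 | -4^N + 7^N for all N ≥ 1 by induction on N.
For the base case N = 1: h(1) = 3 = 3·(1), so 3 | h(1).
For the inductive step, assume it holds for an arbitrary i ≥ 1, i.e. 3 | h(i). Then
7^{i+1} − 4^{i+1} = 7·7^i − 4·4^i = 7·(7^i − 4^i) + (3)·4^i. The first term is divisible by 3 by the inductive hypothesis, and the second term (3)·4^i is divisible by 3 since 3 | 3. Hence 3 | h(i+1).
By the principle of mathematical induction, the result holds for all N ≥ 1.
Therefore the largest such d is 3.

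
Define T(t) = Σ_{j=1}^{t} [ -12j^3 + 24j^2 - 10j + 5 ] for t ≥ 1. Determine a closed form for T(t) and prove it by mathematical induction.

T(t) = -t(3t^3 - 2t^2 - 4t - 4)

We claim T(t) = -t(3t^3 - 2t^2 - 4t - 4) for all t ≥ 1.
Base step (t = 1): T(1) = 7, and the closed form gives 7. They agree.
Inductive step: suppose the statement holds for some j ≥ 1, so T(j) = j(-3j^3 + 2j^2 + 4j + 4).
Then T(j+1) = T(j) + (-12j^3 - 12j^2 + 2j + 7) = (j(-3j^3 + 2j^2 + 4j + 4)) + (-12j^3 - 12j^2 + 2j + 7).
Simplifying, T(j+1) = -(j + 1)(3j^3 + 7j^2 + j - 7) = -(j+1)(3(j+1)^3 - 2(j+1)^2 - 4(j+1) - 4),
which is the closed form with t = j+1.
Hence, by induction on t, the claim holds for every t ≥ 1.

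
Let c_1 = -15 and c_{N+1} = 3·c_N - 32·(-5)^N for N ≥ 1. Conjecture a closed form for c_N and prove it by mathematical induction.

Computing the first terms: c_1 = -15, c_2 = 115, c_3 = -455. This suggests c_N = 4(-5)^N + 5·3^(N - 1).
When N = 1: the formula gives -15 = -15 = c_1.
Inductive step: assume the claim holds for N = i, so c_i = 4(-5)^i + 5·3^(i - 1).
Then c_{i+1} = 3·c_i - 32·(-5)^i = 3·(4(-5)^i + 5·3^(i - 1)) - 32·(-5)^i = 4(-5)^(i + 1) + 5·3^i = 4(-5)^(i+1) + 5·3^((i+1) - 1),
which is the claimed formula at N = i+1.
By induction, the statement is established for all N ≥ 1.

c_N = 4(-5)^N + 5·3^(N - 1)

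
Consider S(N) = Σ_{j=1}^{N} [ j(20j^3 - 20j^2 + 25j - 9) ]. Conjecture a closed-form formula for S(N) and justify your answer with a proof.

S(N) = N(N + 1)(4N^3 + N^2 + 4N - 1)

We claim S(N) = N(N + 1)(4N^3 + N^2 + 4N - 1) for all N ≥ 1.
When N = 1: S(1) = 16, and the closed form gives 16. They agree.
Inductive step: suppose the statement holds for some j ≥ 1, so S(j) = j(4j^4 + 5j^3 + 5j^2 + 3j - 1).
Then S(j+1) = S(j) + (20j^4 + 60j^3 + 85j^2 + 61j + 16) = (j(4j^4 + 5j^3 + 5j^2 + 3j - 1)) + (20j^4 + 60j^3 + 85j^2 + 61j + 16).
Simplifying, S(j+1) = (j + 1)(j + 2)(4j^3 + 13j^2 + 18j + 8) = (j+1)((j+1) + 1)(4(j+1)^3 + (j+1)^2 + 4(j+1) - 1),
which is the closed form with N = j+1.
By the principle of mathematical induction, the result holds for all N ≥ 1.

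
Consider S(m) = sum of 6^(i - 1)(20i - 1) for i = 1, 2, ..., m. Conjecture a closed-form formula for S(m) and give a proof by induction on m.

We claim S(m) = 6^m(4m - 1) + 1 for all m ≥ 1.
Base step (m = 1): S(1) = 19, and the closed form gives 19. They agree.
Inductive step: suppose the statement holds for some i ≥ 1, so S(i) = 6^i(4i - 1) + 1.
Then S(i+1) = S(i) + (6^i(20i + 19)) = (6^i(4i - 1) + 1) + (6^i(20i + 19)).
Simplifying, S(i+1) = 24·6^i·i + 18·6^i + 1 = 6^(i+1)(4(i+1) - 1) + 1,
which is the closed form with m = i+1.
Hence, by induction on m, the claim holds for every m ≥ 1.

S(m) = 6^m(4m - 1) + 1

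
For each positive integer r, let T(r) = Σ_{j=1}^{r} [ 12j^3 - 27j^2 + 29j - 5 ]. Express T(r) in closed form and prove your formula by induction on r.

We claim T(r) = r(3r^3 - 3r^2 + 4r + 5) for all r ≥ 1.
When r = 1: T(1) = 9, and the closed form gives 9. They agree.
Inductive step: assume the claim holds for r = j, so T(j) = j(3j^3 - 3j^2 + 4j + 5).
Then T(j+1) = T(j) + (12j^3 + 9j^2 + 11j + 9) = (j(3j^3 - 3j^2 + 4j + 5)) + (12j^3 + 9j^2 + 11j + 9).
Simplifying, T(j+1) = (j + 1)(3j^3 + 6j^2 + 7j + 9) = (j+1)(3(j+1)^3 - 3(j+1)^2 + 4(j+1) + 5),
which is the closed form with r = j+1.
This completes the induction.

T(r) = r(3r^3 - 3r^2 + 4r + 5)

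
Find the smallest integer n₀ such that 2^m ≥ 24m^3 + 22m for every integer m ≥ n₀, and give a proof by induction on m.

At m = 16: 65536 < 98656, so the inequality fails and n₀ ≥ 17. We prove 2^m ≥ 24m^3 + 22m for all m ≥ 17.
Base step (m = 17): 2^m = 131072 and 24m^3 + 22m = 118286, so 131072 ≥ 118286.
Inductive step: assume the claim holds for m = p, so 2^p ≥ 24p^3 + 22p.
Then 2^(p + 1) = 2·(2^p) ≥ 2·(24p^3 + 22p).
Also, for p ≥ 17 we have 2·(24p^3 + 22p) ≥ 24(p+1)^3 + 22(p+1), since 2·(24p^3 + 22p) − (24(p+1)^3 + 22(p+1)) = 24p^3 - 72p^2 - 50p - 46, which is nonnegative for all p ≥ 17.
Combining, 2^(p + 1) ≥ 24(p+1)^3 + 22(p+1).
By induction, the statement is established for all m ≥ 17.
Hence the smallest such n₀ is 17.

n₀ = 17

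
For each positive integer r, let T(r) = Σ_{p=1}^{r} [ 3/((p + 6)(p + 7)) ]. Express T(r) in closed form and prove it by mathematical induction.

We claim T(r) = 3r/(7(r + 7)) for all r ≥ 1.
Base case (r = 1): T(1) = 3/56, and the closed form gives 3/56. They agree.
Inductive step: assume the claim holds for r = p, so T(p) = 3p/(7(p + 7)).
Then T(p+1) = T(p) + (3/((p + 7)(p + 8))) = (3p/(7(p + 7))) + (3/((p + 7)(p + 8))).
Simplifying, T(p+1) = 3(p + 1)/(7(p + 8)) = 3(p+1)/(7((p+1) + 7)),
which is the closed form with r = p+1.
Hence, by induction on r, the claim holds for every r ≥ 1.

T(r) = 3r/(7(r + 7))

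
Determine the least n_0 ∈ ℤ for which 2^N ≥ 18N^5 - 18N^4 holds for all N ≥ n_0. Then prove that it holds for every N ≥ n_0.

At N = 28: 268435456 < 298722816, so the inequality fails and n_0 ≥ 29. We prove 2^N ≥ 18N^5 - 18N^4 for all N ≥ 29.
Base step (N = 29): 2^N = 536870912 and 18N^5 - 18N^4 = 356469624, so 536870912 ≥ 356469624.
Inductive step: suppose the statement holds for some i ≥ 29, so 2^i ≥ 18i^5 - 18i^4.
Then 2^(i + 1) = 2·(2^i) ≥ 2·(18i^5 - 18i^4).
Also, for i ≥ 29 we have 2·(18i^5 - 18i^4) ≥ 18(i+1)^5 - 18(i+1)^4, since 2·(18i^5 - 18i^4) − (18(i+1)^5 - 18(i+1)^4) = 18i^5 - 108i^4 - 108i^3 - 72i^2 - 18i, which is nonnegative for all i ≥ 29.
Combining, 2^(i + 1) ≥ 18(i+1)^5 - 18(i+1)^4.
This completes the induction.
Hence the smallest such n_0 is 29.

n_0 = 29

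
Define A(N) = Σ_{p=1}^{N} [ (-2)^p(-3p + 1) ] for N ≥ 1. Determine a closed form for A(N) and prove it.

We claim A(N) = (-2)^(N + 1)N for all N ≥ 1.
Base step (N = 1): A(1) = 4, and the closed form gives 4. They agree.
Inductive step: assume the claim holds for N = p, so A(p) = (-2)^(p + 1)p.
Then A(p+1) = A(p) + (2(-2)^p(3p + 2)) = ((-2)^(p + 1)p) + (2(-2)^p(3p + 2)).
Simplifying, A(p+1) = (-2)^(p + 2)(p + 1) = (-2)^((p+1) + 1)(p+1),
which is the closed form with N = p+1.
By the principle of mathematical induction, the result holds for all N ≥ 1.

A(N) = (-2)^(N + 1)N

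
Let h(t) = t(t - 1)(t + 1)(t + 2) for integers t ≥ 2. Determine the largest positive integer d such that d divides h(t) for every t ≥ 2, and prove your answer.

d = 24

Computing the first values: h(2) = 24 and h(3) = 120; gcd(24, 120) = 24, so d ≤ 24.
We prove 24 | t(t - 1)(t + 1)(t + 2) for all t ≥ 2 by induction on t.
Base case (t = 2): h(2) = 24 = 24·(1), so 24 | h(2).
Inductive step: assume the claim holds for t = k, i.e. 24 | h(k). Then
h(k+1) − h(k) = k·(k+1)·(k+2)·(k+3) − (k-1)·k·(k+1)·(k+2) = k·(k+1)·(k+2)·[(k+3) − (k-1)] = 4·k·(k+1)·(k+2). The product of 3 consecutive integers is divisible by (3)! = 6, so h(k+1) − h(k) is divisible by 4·6 = 24. By the inductive hypothesis 24 | h(k), hence 24 | h(k+1).
By the principle of mathematical induction, the result holds for all t ≥ 2.
Therefore the largest such d is 24.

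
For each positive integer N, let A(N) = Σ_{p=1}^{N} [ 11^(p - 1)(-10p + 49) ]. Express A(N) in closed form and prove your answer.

A(N) = 11^N(-N + 5) - 5

We claim A(N) = 11^N(-N + 5) - 5 for all N ≥ 1.
When N = 1: A(1) = 39, and the closed form gives 39. They agree.
Inductive step: suppose the statement holds for some p ≥ 1, so A(p) = 11^p(-p + 5) - 5.
Then A(p+1) = A(p) + (11^p(-10p + 39)) = (11^p(-p + 5) - 5) + (11^p(-10p + 39)).
Simplifying, A(p+1) = -11·11^p·p + 44·11^p - 5 = 11^(p+1)(-(p+1) + 5) - 5,
which is the closed form with N = p+1.
By the principle of mathematical induction, the result holds for all N ≥ 1.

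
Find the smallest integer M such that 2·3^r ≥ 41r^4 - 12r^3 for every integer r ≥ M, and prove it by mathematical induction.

At r = 11: 354294 < 584309, so the inequality fails and M ≥ 12. We prove 2·3^r ≥ 41r^4 - 12r^3 for all r ≥ 12.
For the base case r = 12: 2·3^r = 1062882 and 41r^4 - 12r^3 = 829440, so 1062882 ≥ 829440.
For the inductive step, assume it holds for an arbitrary i ≥ 12, so 2·3^i ≥ 41i^4 - 12i^3.
Then 2·3^(i + 1) = 3·(2·3^i) ≥ 3·(41i^4 - 12i^3).
Also, for i ≥ 12 we have 3·(41i^4 - 12i^3) ≥ 41(i+1)^4 - 12(i+1)^3, since 3·(41i^4 - 12i^3) − (41(i+1)^4 - 12(i+1)^3) = 82i^4 - 188i^3 - 210i^2 - 128i - 29, which is nonnegative for all i ≥ 12.
Combining, 2·3^(i + 1) ≥ 41(i+1)^4 - 12(i+1)^3.
This completes the induction.
Hence the smallest such M is 12.

M = 12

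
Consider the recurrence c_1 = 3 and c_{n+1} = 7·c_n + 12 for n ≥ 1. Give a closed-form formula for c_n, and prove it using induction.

Computing the first terms: c_1 = 3, c_2 = 33, c_3 = 243. This suggests c_n = 5·7^(n - 1) - 2.
For the base case n = 1: the formula gives 3 = 3 = c_1.
Inductive step: assume the claim holds for n = k, so c_k = 5·7^(k - 1) - 2.
Then c_{k+1} = 7·c_k + 12 = 7·(5·7^(k - 1) - 2) + 12 = 5·7^k - 2 = 5·7^((k+1) - 1) - 2,
which is the claimed formula at n = k+1.
Hence, by induction on n, the claim holds for every n ≥ 1.

c_n = 5·7^(n - 1) - 2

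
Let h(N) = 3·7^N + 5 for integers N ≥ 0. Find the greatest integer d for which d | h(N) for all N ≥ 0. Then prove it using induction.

d = 2

Computing the first values: h(0) = 8 and h(1) = 26; gcd(8, 26) = 2, so d ≤ 2.
We prove 2 | 3·7^N + 5 for all N ≥ 0 by induction on N.
For the base case N = 0: h(0) = 8 = 2·(4), so 2 | h(0).
Suppose the result is true for N = m, i.e. 2 | h(m). Then
h(m+1) = 3·7^(m+1) + 5 = 7·(3·7^m + 5) - 30 = 7·h(m) - 30. The first term is divisible by 2 by the inductive hypothesis, and -30 is divisible by 2. Hence 2 | h(m+1).
By induction, the statement is established for all N ≥ 0.
Therefore the largest such d is 2.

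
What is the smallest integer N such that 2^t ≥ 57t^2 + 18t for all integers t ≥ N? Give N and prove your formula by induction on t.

N = 14

At t = 13: 8192 < 9867, so the inequality fails and N ≥ 14. We prove 2^t ≥ 57t^2 + 18t for all t ≥ 14.
Base step (t = 14): 2^t = 16384 and 57t^2 + 18t = 11424, so 16384 ≥ 11424.
Suppose the result is true for t = k, so 2^k ≥ 57k^2 + 18k.
Then 2^(k + 1) = 2·(2^k) ≥ 2·(57k^2 + 18k).
Also, for k ≥ 14 we have 2·(57k^2 + 18k) ≥ 57(k+1)^2 + 18(k+1), since 2·(57k^2 + 18k) − (57(k+1)^2 + 18(k+1)) = 57k^2 - 96k - 75, which is nonnegative for all k ≥ 14.
Combining, 2^(k + 1) ≥ 57(k+1)^2 + 18(k+1).
By induction, the statement is established for all t ≥ 14.
Hence the smallest such N is 14.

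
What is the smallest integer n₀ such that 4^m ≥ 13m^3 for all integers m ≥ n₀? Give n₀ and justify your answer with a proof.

n₀ = 6

At m = 5: 1024 < 1625, so the inequality fails and n₀ ≥ 6. We prove 4^m ≥ 13m^3 for all m ≥ 6.
Base step (m = 6): 4^m = 4096 and 13m^3 = 2808, so 4096 ≥ 2808.
Inductive step: suppose the statement holds for some r ≥ 6, so 4^r ≥ 13r^3.
Then 4^(r + 1) = 4·(4^r) ≥ 4·(13r^3).
Also, for r ≥ 6 we have 4·(13r^3) ≥ 13(r+1)^3, since 4 ≥ (1 + 1/r)^3 for all r ≥ 6.
Combining, 4^(r + 1) ≥ 13(r+1)^3.
By the principle of mathematical induction, the result holds for all m ≥ 6.
Hence the smallest such n₀ is 6.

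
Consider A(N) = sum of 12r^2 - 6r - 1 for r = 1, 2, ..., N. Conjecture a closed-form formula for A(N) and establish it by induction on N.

A(N) = N(4N^2 + 3N - 2)

We claim A(N) = N(4N^2 + 3N - 2) for all N ≥ 1.
When N = 1: A(1) = 5, and the closed form gives 5. They agree.
For the inductive step, assume it holds for an arbitrary r ≥ 1, so A(r) = r(4r^2 + 3r - 2).
Then A(r+1) = A(r) + (12r^2 + 18r + 5) = (r(4r^2 + 3r - 2)) + (12r^2 + 18r + 5).
Simplifying, A(r+1) = (r + 1)(4r^2 + 11r + 5) = (r+1)(4(r+1)^2 + 3(r+1) - 2),
which is the closed form with N = r+1.
By induction, the statement is established for all N ≥ 1.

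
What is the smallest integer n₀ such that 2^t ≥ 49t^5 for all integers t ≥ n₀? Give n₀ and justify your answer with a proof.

At t = 30: 1073741824 < 1190700000, so the inequality fails and n₀ ≥ 31. We prove 2^t ≥ 49t^5 for all t ≥ 31.
When t = 31: 2^t = 2147483648 and 49t^5 = 1402828399, so 2147483648 ≥ 1402828399.
Suppose the result is true for t = r, so 2^r ≥ 49r^5.
Then 2^(r + 1) = 2·(2^r) ≥ 2·(49r^5).
Also, for r ≥ 31 we have 2·(49r^5) ≥ 49(r+1)^5, since 2 ≥ (1 + 1/r)^5 for all r ≥ 31.
Combining, 2^(r + 1) ≥ 49(r+1)^5.
By induction, the statement is established for all t ≥ 31.
Hence the smallest such n₀ is 31.

n₀ = 31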